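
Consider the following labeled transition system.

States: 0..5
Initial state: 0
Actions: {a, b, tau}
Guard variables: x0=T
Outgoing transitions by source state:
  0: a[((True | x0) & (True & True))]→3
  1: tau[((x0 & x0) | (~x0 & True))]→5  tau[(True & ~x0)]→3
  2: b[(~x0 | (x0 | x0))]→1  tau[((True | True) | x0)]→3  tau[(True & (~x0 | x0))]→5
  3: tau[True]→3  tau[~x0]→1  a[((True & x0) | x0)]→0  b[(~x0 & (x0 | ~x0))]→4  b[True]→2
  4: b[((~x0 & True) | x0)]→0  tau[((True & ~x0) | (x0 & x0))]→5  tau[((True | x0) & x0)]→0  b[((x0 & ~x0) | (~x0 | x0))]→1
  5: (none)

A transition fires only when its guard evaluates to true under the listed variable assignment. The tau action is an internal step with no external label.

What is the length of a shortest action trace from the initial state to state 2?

Answer: 2

Trace:
Breadth-first toward 2:
  L0 = {0}
  L1 = {3}
  L2 = {2}
depth(2)=2, e.g. a·b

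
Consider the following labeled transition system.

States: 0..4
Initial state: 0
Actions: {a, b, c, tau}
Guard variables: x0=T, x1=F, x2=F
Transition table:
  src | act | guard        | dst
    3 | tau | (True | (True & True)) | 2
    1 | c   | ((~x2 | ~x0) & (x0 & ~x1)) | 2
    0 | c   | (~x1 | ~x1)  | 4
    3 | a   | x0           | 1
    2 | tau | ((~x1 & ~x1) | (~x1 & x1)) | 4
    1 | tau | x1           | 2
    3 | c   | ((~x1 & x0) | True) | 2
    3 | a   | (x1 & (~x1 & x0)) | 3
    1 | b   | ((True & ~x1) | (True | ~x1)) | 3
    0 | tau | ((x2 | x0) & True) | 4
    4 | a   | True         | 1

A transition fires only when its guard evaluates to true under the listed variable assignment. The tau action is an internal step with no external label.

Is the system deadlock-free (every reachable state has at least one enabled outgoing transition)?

Reach set: {0,1,2,3,4}
  0: c→4  tau→4  [2 exit(s)]
  1: b→3  c→2  [2 exit(s)]
  2: tau→4  [1 exit(s)]
  3: a→1  c→2  tau→2  [3 exit(s)]
  4: a→1  [1 exit(s)]

Answer: DEADLOCK-FREE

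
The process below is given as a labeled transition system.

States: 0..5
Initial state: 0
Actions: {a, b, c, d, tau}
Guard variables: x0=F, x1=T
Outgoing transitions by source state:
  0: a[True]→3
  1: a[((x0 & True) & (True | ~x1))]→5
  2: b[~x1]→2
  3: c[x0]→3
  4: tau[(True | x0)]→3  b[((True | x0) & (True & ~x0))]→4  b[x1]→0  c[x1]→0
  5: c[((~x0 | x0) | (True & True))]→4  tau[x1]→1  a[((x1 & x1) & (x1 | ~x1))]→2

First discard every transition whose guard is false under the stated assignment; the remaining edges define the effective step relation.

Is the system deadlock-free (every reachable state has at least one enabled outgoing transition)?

R = {0,3}
  0: a→3  [1 out]
  3: ∅  [deadlock]
Path to 3: a

Answer: DEADLOCK at state 3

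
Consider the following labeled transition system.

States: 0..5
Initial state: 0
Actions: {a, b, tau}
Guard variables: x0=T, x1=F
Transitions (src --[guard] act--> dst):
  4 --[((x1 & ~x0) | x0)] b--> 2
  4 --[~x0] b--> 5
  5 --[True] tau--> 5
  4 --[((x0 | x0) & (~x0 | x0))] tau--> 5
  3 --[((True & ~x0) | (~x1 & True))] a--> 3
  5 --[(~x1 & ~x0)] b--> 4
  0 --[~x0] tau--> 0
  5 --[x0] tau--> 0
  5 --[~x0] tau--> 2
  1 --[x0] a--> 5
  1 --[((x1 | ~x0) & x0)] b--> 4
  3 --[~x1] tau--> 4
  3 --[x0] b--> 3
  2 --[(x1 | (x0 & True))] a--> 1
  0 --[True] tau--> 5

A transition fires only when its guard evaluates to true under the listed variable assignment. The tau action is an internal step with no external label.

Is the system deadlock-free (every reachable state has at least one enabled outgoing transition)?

Answer: DEADLOCK-FREE

Working:
R = {0,5}
  0: tau→5  [1 out]
  5: tau→0  tau→5  [2 out]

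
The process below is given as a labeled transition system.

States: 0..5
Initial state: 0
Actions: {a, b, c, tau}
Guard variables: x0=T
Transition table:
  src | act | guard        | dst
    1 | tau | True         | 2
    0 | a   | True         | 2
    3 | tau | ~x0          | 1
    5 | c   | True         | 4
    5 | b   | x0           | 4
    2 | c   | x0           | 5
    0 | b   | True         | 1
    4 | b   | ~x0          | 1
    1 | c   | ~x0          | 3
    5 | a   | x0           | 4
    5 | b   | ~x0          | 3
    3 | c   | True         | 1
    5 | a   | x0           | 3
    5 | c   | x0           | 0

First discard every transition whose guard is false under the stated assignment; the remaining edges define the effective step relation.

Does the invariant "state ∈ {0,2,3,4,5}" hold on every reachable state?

Safe = {0,2,3,4,5}
Reach set: {0,1,2,3,4,5}
  0: ok
  1: ✗ unsafe
  2: ok
  3: ok
  4: ok
  5: ok
counterexample path to 1: b

Answer: INVARIANT VIOLATED at state 1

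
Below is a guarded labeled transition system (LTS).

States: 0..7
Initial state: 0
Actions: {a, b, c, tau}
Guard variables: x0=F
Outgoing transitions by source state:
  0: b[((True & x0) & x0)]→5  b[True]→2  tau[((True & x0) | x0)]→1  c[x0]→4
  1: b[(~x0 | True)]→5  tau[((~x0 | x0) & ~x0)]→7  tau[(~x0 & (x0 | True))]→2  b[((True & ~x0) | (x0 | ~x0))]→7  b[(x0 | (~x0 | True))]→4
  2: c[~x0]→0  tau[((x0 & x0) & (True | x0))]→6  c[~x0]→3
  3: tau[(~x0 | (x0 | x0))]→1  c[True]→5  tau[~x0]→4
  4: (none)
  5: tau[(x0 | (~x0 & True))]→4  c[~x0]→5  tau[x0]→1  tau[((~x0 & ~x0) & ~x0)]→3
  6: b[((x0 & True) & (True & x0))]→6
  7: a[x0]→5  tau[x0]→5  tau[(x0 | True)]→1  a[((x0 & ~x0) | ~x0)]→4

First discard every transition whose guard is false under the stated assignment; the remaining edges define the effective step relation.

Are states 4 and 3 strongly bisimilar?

Answer: NOT BISIMILAR

Analysis:
Compute ~ classes (split until stable):
  P[0] = {{0,1,2,3,4,5,6,7}}
  P[1] = {{0},{1},{2},{3,5},{4,6},{7}}
  P[2] = {{0},{1},{2},{3},{4,6},{5},{7}}
7 equivalence class(es) (converged in 3)
4∈{4,6}, 3∈{3}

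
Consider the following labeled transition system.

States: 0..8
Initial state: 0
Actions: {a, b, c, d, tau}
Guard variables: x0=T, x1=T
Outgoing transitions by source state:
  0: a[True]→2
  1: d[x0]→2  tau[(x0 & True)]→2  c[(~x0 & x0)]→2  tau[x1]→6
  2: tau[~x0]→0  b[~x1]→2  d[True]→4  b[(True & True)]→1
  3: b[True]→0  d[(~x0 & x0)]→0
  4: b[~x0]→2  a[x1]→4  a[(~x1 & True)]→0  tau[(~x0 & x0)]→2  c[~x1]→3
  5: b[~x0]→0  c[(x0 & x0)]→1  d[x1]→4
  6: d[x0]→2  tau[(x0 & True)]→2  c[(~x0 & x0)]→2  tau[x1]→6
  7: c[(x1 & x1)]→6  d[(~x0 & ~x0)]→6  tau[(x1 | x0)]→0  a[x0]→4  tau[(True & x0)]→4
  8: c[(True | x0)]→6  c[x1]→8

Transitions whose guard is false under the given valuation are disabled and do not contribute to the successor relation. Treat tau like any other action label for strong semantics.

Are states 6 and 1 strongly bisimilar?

Answer: BISIMILAR

Analysis:
Compute ~ classes (split until stable):
  round 0: {{0,1,2,3,4,5,6,7,8}}
  round 1: {{0,4},{1,6},{2},{3},{5},{7},{8}}
  round 2: {{0},{1,6},{2},{3},{4},{5},{7},{8}}
8 equivalence class(es) (converged in 3)
[6]={1,6}  [1]={1,6}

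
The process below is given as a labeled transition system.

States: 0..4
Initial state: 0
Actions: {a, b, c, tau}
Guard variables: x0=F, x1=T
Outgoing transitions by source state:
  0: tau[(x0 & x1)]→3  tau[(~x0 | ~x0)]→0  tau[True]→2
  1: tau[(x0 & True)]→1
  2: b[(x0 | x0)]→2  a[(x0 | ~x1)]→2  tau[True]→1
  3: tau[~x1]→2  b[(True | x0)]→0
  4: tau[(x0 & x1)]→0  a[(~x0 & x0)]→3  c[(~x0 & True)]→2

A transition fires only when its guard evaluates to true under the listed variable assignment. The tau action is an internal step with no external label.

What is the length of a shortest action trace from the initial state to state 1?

Answer: 2

Analysis:
BFS to 1:
  depth 0: {0}
  depth 1: {2}
  depth 2: {1}
1 enters at depth 2; path tau·tau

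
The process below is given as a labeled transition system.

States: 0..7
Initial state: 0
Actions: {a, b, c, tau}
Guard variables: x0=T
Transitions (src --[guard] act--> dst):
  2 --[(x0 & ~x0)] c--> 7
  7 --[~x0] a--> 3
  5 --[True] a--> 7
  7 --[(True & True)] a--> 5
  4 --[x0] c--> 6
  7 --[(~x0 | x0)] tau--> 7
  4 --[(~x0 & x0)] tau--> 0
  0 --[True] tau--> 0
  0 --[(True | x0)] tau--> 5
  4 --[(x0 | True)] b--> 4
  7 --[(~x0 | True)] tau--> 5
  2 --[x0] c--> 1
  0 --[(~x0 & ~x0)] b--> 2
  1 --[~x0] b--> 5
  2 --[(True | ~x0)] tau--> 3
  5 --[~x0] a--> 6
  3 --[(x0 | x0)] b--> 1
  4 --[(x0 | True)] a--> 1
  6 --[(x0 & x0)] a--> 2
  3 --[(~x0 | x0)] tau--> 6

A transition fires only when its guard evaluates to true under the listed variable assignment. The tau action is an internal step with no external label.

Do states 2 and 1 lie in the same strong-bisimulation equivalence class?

Answer: NOT BISIMILAR

Analysis:
Compute ~ classes (split until stable):
  round 0: {{0,1,2,3,4,5,6,7}}
  round 1: {{0},{1},{2},{3},{4},{5,6},{7}}
  round 2: {{0},{1},{2},{3},{4},{5},{6},{7}}
Fixed point at round 3; 8 class(es).
class of 2: {2}; class of 1: {1}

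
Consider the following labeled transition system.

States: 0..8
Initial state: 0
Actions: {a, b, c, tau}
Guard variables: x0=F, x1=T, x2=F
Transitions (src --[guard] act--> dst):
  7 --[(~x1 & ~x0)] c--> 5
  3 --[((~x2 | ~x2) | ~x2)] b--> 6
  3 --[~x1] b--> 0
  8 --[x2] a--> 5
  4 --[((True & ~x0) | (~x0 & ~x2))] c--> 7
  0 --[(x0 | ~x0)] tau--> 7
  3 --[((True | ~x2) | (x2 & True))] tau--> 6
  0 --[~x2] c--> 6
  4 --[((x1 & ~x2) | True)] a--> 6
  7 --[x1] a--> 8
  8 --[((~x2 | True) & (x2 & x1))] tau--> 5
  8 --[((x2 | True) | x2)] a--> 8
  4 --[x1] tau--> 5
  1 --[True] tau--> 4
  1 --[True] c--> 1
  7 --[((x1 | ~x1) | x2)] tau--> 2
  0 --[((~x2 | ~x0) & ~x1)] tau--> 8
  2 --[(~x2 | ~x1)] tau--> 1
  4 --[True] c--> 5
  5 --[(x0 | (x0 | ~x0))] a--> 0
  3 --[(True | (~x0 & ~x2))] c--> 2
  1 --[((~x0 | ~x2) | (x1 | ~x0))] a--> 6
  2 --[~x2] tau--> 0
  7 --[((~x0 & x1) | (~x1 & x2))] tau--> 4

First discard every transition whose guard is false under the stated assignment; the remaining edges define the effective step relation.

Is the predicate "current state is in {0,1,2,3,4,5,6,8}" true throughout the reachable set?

Answer: INVARIANT VIOLATED at state 7

Trace:
Safe = {0,1,2,3,4,5,6,8}
Reachable = {0,1,2,4,5,6,7,8}
  0: safe
  1: safe
  2: safe
  4: safe
  5: safe
  6: safe
  7: ✗ unsafe
  8: safe
counterexample path to 7: tau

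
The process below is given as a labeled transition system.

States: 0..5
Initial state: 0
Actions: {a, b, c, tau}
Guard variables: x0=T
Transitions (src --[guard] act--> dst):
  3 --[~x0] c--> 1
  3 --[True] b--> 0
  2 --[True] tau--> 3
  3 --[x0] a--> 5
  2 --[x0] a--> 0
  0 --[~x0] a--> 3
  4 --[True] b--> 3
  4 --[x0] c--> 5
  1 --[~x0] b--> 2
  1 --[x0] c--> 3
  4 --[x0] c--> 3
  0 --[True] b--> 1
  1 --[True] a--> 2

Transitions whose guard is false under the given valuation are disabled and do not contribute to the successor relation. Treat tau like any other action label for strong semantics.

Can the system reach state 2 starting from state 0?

Answer: REACHABLE

Analysis:
10 transition(s) survive guard evaluation.
depth 0: {0}
depth 1: {1}  now seen {0,1}
depth 2: {2,3}  now seen {0,1,2,3}
depth 3: {5}  now seen {0,1,2,3,5}
Reachable = {0,1,2,3,5}
Path to 2: b·a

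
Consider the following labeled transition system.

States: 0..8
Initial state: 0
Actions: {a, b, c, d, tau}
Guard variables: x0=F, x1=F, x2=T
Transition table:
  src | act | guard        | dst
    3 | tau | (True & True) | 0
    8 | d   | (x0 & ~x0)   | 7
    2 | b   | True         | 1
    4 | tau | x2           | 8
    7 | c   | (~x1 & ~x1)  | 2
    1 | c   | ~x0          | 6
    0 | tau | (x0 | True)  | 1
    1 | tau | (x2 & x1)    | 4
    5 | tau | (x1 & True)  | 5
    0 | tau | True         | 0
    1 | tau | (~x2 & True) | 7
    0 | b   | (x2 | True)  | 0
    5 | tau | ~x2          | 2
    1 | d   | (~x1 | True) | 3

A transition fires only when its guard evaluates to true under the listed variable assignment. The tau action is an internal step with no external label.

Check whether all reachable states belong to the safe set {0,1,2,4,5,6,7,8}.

Allowed set {0,1,2,4,5,6,7,8}
Reachable = {0,1,3,6}
  0: safe
  1: safe
  3: ✗ unsafe
  6: safe
reach 3 via tau·d — violates

Answer: INVARIANT VIOLATED at state 3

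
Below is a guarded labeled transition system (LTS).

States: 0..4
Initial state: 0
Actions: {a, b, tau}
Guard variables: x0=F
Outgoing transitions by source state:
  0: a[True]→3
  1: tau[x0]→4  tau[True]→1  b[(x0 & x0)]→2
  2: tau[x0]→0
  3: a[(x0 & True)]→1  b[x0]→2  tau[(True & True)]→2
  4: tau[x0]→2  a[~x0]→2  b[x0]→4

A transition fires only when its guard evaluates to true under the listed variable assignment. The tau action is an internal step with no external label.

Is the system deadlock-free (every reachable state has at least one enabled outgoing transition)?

Reachable = {0,2,3}
  0: a→3  [deg 1]
  2: ∅  [deadlock]
  3: tau→2  [deg 1]
witness 2: a·tau

Answer: DEADLOCK at state 2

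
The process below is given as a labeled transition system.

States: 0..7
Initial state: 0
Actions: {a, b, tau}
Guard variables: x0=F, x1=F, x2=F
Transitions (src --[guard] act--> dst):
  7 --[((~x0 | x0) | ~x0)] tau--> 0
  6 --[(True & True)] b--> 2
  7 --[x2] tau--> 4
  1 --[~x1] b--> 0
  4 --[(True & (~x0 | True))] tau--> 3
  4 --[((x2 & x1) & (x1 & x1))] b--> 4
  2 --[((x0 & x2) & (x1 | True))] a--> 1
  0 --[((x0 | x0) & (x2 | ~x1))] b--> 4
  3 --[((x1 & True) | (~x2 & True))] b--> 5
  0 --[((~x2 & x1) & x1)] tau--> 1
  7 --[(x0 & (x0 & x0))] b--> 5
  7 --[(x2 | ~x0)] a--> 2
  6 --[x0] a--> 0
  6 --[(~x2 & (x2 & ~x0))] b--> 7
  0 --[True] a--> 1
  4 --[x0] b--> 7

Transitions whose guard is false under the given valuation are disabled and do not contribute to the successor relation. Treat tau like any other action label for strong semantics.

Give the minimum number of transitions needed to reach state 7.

BFS to 7:
  depth 0: {0}
  depth 1: {1}
7 never appears.

Answer: UNREACHABLE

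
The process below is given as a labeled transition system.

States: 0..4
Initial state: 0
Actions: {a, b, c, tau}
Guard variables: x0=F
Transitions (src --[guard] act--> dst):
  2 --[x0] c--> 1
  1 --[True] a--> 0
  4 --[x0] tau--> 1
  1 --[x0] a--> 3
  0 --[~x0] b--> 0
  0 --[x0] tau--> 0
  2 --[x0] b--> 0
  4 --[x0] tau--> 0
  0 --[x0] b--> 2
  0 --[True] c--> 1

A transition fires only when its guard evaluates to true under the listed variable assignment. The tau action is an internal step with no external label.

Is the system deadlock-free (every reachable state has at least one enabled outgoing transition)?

Reachable = {0,1}
  0: b→0  c→1  [2 out]
  1: a→0  [1 out]

Answer: DEADLOCK-FREE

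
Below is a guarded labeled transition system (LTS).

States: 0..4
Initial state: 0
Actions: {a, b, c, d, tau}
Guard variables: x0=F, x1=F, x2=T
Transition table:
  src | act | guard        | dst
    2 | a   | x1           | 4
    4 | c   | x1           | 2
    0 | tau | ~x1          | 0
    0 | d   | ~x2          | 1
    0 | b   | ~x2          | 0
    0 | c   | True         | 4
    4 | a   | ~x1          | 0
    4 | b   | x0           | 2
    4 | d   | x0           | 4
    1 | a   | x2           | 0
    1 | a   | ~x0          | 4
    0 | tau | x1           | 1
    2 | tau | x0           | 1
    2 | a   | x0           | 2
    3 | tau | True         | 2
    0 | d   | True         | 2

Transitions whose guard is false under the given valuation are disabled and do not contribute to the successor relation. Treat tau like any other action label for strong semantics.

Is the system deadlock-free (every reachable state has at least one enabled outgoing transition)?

Reach set: {0,2,4}
  0: c→4  d→2  tau→0  [3 out]
  2: ∅  [deadlock]
  4: a→0  [1 out]
trace reaching 2: d

Answer: DEADLOCK at state 2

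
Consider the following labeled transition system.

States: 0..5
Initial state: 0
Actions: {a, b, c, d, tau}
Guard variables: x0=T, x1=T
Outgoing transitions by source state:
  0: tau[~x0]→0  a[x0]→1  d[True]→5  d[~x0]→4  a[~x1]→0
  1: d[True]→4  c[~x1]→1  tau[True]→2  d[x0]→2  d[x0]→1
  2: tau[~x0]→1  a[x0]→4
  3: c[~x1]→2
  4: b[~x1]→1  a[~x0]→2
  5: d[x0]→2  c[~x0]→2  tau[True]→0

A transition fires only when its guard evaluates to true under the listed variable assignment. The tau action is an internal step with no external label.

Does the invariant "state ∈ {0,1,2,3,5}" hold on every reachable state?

Safe = {0,1,2,3,5}
Reach set: {0,1,2,4,5}
  0: ✓
  1: ✓
  2: ✓
  4: outside
  5: ✓
witness against invariant: a·d → 4

Answer: INVARIANT VIOLATED at state 4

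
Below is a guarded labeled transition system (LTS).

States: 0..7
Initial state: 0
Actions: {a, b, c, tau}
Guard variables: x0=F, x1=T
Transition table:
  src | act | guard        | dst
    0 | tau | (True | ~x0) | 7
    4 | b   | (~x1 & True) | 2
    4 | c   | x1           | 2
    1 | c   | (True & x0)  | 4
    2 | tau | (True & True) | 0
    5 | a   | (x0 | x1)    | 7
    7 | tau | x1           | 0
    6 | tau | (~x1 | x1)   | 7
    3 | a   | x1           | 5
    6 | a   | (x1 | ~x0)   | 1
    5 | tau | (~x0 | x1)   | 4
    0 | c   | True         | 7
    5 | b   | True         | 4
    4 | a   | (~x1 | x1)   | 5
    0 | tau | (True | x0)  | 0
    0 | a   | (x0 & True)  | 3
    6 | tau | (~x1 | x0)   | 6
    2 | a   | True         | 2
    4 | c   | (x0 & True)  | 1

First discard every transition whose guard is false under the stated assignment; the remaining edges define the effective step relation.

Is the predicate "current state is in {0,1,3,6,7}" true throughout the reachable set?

Allowed set {0,1,3,6,7}
R = {0,7}
  0: ✓
  7: ✓

Answer: INVARIANT HOLDS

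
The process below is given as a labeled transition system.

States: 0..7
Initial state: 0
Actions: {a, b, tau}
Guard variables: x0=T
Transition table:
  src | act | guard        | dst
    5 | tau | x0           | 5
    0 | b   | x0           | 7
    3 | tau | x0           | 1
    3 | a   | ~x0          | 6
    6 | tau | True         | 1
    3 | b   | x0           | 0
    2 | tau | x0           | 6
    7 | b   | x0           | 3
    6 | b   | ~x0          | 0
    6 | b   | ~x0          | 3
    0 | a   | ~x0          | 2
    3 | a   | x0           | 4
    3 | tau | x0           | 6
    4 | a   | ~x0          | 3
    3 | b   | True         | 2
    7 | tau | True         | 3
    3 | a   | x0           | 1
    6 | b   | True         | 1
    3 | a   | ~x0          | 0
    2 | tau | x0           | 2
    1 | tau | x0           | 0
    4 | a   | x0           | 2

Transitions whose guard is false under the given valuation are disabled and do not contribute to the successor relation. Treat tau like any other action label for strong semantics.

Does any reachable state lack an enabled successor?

Answer: DEADLOCK-FREE

Analysis:
Reach set: {0,1,2,3,4,6,7}
  0: b→7  [1 out]
  1: tau→0  [1 out]
  2: tau→2  tau→6  [2 out]
  3: a→1  a→4  b→0  b→2  tau→1  tau→6  [6 out]
  4: a→2  [1 out]
  6: b→1  tau→1  [2 out]
  7: b→3  tau→3  [2 out]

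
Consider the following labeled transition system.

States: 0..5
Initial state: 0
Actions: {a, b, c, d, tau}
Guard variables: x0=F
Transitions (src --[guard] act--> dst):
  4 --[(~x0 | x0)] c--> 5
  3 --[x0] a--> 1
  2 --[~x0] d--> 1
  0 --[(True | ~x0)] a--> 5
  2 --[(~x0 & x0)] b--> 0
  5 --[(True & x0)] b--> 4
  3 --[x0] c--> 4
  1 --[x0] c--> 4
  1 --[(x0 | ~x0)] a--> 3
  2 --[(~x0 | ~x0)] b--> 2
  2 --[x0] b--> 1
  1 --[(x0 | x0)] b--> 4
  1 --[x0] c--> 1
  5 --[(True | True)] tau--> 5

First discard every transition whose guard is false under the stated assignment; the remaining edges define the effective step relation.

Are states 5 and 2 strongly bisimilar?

Refine partition for ~:
  π0 = {{0,1,2,3,4,5}}
  π1 = {{0,1},{2},{3},{4},{5}}
  π2 = {{0},{1},{2},{3},{4},{5}}
Fixed point at round 3; 6 class(es).
class of 5: {5}; class of 2: {2}

Answer: NOT BISIMILAR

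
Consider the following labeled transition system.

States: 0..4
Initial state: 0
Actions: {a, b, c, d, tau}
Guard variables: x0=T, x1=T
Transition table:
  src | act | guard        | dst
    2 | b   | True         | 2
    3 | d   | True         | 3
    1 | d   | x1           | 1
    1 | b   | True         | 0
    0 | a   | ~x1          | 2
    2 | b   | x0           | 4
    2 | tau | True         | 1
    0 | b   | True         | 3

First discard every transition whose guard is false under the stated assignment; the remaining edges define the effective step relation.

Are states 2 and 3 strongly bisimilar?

Answer: NOT BISIMILAR

Trace:
Refine partition for ~:
  π0 = {{0,1,2,3,4}}
  π1 = {{0},{1},{2},{3},{4}}
Fixed point at round 2; 5 class(es).
[2]={2}  [3]={3}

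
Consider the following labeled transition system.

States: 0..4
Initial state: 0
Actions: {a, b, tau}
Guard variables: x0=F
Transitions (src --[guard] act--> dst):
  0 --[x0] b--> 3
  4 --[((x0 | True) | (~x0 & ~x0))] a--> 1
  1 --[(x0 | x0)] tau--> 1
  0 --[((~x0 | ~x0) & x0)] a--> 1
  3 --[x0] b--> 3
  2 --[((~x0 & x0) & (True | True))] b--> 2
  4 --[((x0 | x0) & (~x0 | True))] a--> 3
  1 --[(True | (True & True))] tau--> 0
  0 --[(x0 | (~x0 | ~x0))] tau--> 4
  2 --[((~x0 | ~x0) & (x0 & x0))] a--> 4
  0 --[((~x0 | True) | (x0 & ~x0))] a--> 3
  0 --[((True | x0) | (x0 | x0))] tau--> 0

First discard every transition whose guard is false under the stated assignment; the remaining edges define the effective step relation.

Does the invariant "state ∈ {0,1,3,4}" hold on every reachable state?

Safe = {0,1,3,4}
Reach set: {0,1,3,4}
  0: safe
  1: safe
  3: safe
  4: safe

Answer: INVARIANT HOLDS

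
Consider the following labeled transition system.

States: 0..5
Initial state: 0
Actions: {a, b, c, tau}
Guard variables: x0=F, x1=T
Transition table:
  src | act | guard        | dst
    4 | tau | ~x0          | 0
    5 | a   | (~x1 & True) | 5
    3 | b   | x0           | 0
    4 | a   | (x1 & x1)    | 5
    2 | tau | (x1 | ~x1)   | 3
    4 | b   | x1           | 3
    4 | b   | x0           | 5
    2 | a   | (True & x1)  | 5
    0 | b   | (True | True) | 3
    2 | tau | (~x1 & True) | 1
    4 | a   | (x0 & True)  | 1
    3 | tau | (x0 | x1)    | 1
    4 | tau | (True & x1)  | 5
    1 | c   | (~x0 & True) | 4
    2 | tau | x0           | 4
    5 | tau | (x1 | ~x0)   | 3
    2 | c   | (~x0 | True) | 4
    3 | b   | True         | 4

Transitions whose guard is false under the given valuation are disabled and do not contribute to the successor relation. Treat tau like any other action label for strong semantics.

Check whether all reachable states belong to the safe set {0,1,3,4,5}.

Answer: INVARIANT HOLDS

Trace:
Allowed set {0,1,3,4,5}
R = {0,1,3,4,5}
  0: ✓
  1: ✓
  3: ✓
  4: ✓
  5: ✓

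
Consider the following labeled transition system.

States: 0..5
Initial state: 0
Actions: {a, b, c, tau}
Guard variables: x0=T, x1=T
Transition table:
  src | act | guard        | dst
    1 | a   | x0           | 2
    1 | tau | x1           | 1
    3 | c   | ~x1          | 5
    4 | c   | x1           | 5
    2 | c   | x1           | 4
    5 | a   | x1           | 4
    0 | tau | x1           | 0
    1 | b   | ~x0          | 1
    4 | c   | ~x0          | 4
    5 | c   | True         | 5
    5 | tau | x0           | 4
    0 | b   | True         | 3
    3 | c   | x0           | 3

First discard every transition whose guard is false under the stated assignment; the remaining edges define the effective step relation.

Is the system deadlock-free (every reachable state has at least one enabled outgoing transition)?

R = {0,3}
  0: b→3  tau→0  [deg 2]
  3: c→3  [deg 1]

Answer: DEADLOCK-FREE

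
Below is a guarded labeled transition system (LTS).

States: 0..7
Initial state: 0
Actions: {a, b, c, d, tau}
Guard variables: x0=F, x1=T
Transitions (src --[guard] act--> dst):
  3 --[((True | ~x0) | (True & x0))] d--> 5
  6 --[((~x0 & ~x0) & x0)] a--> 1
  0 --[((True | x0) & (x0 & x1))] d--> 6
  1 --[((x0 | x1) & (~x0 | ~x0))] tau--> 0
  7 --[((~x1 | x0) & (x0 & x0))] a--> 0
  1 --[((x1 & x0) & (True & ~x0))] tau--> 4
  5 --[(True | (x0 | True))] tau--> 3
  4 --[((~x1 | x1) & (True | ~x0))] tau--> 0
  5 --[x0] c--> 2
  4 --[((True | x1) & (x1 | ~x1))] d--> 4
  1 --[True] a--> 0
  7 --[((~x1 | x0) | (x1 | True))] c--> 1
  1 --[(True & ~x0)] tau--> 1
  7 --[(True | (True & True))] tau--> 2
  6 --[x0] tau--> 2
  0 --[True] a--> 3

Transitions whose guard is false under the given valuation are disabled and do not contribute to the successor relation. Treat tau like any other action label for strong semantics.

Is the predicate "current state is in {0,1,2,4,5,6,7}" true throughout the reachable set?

Answer: INVARIANT VIOLATED at state 3

Trace:
Safe = {0,1,2,4,5,6,7}
R = {0,3,5}
  0: safe
  3: VIOLATES
  5: safe
witness against invariant: a → 3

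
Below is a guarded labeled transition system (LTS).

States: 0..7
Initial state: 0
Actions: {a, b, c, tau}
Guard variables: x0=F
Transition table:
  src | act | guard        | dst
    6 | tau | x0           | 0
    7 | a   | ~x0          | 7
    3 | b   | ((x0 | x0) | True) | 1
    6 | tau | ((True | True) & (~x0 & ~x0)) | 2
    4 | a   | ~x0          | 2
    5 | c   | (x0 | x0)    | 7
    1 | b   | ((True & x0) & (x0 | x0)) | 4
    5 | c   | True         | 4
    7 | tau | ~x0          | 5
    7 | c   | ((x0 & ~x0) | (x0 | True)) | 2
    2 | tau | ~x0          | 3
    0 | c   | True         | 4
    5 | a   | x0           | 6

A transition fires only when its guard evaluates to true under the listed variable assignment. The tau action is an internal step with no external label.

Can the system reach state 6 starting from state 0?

Answer: UNREACHABLE

Working:
After dropping false guards: 9 live edges.
depth 0: {0}
depth 1: {4}  now seen {0,4}
depth 2: {2}  now seen {0,2,4}
depth 3: {3}  now seen {0,2,3,4}
depth 4: {1}  now seen {0,1,2,3,4}
R = {0,1,2,3,4}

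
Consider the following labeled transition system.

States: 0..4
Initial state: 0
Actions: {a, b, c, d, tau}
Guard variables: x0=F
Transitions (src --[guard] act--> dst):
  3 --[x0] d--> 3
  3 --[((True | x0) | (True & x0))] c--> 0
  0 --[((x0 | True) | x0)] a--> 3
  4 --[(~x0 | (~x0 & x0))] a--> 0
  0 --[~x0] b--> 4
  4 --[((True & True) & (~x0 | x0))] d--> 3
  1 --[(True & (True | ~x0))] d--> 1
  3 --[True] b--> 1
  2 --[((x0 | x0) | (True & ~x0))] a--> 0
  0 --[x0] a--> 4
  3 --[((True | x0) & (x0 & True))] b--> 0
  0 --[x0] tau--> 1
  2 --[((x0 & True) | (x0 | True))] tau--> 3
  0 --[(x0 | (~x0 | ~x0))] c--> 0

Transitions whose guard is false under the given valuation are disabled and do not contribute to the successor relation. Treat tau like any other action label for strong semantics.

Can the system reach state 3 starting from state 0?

After dropping false guards: 10 live edges.
Layer 0: {0}
Layer 1: {3,4}  total {0,3,4}
Layer 2: {1}  total {0,1,3,4}
Reach set: {0,1,3,4}
witness 3: a

Answer: REACHABLE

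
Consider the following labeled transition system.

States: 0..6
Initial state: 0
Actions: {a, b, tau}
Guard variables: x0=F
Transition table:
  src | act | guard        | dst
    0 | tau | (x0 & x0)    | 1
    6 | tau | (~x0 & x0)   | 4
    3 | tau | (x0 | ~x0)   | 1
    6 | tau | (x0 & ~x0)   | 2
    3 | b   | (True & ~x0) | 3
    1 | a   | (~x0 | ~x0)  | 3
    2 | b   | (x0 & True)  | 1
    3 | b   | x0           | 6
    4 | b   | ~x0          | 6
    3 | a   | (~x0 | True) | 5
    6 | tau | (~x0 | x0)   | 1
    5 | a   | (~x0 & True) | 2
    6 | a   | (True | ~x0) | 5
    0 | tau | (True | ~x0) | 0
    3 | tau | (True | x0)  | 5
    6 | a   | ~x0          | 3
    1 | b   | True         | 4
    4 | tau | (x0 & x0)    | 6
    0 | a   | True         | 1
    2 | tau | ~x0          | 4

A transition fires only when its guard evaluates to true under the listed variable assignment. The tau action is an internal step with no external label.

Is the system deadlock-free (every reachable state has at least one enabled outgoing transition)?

R = {0,1,2,3,4,5,6}
  0: a→1  tau→0  [2 exit(s)]
  1: a→3  b→4  [2 exit(s)]
  2: tau→4  [1 exit(s)]
  3: a→5  b→3  tau→1  tau→5  [4 exit(s)]
  4: b→6  [1 exit(s)]
  5: a→2  [1 exit(s)]
  6: a→3  a→5  tau→1  [3 exit(s)]

Answer: DEADLOCK-FREE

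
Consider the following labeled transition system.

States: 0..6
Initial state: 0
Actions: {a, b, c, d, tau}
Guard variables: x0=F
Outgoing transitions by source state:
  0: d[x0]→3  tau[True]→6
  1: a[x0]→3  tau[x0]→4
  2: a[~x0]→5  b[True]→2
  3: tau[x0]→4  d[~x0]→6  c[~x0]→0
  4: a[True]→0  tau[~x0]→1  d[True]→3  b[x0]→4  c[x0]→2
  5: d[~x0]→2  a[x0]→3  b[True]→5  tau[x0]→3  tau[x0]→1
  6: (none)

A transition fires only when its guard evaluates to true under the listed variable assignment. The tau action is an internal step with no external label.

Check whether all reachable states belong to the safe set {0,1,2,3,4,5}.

Safe = {0,1,2,3,4,5}
Reach set: {0,6}
  0: safe
  6: outside
reach 6 via tau — violates

Answer: INVARIANT VIOLATED at state 6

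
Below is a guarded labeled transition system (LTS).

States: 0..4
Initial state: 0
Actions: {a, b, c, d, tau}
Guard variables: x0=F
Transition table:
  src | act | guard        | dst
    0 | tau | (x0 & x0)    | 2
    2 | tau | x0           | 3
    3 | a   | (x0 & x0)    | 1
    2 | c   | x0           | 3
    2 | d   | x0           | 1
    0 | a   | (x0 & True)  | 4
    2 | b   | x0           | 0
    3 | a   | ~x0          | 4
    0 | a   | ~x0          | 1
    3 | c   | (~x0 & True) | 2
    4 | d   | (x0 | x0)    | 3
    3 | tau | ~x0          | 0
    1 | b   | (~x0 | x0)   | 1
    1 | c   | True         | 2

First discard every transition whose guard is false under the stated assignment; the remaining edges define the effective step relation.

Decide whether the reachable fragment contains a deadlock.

Reachable = {0,1,2}
  0: a→1  [1 out]
  1: b→1  c→2  [2 out]
  2: ∅  [no exit]
witness 2: a·c

Answer: DEADLOCK at state 2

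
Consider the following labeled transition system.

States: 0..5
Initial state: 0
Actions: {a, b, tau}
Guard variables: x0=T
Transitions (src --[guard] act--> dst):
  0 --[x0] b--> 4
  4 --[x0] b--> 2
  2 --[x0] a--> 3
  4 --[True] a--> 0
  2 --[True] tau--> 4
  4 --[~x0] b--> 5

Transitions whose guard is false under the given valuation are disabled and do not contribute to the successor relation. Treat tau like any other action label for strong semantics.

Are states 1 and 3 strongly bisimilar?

Compute ~ classes (split until stable):
  π0 = {{0,1,2,3,4,5}}
  π1 = {{0},{1,3,5},{2},{4}}
Fixed point at round 2; 4 class(es).
1∈{1,3,5}, 3∈{1,3,5}

Answer: BISIMILAR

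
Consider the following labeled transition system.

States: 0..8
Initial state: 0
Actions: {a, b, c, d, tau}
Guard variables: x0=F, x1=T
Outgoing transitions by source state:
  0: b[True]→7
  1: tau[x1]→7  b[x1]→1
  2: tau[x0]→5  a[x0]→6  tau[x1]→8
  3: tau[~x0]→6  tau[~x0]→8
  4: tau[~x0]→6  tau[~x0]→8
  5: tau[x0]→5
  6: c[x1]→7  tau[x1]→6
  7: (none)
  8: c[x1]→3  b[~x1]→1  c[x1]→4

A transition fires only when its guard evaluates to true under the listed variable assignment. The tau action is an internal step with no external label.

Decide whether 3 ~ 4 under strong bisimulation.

Answer: BISIMILAR

Analysis:
Refine partition for ~:
  round 0: {{0,1,2,3,4,5,6,7,8}}
  round 1: {{0},{1},{2,3,4},{5,7},{6},{8}}
  round 2: {{0},{1},{2},{3,4},{5,7},{6},{8}}
7 equivalence class(es) (converged in 3)
class of 3: {3,4}; class of 4: {3,4}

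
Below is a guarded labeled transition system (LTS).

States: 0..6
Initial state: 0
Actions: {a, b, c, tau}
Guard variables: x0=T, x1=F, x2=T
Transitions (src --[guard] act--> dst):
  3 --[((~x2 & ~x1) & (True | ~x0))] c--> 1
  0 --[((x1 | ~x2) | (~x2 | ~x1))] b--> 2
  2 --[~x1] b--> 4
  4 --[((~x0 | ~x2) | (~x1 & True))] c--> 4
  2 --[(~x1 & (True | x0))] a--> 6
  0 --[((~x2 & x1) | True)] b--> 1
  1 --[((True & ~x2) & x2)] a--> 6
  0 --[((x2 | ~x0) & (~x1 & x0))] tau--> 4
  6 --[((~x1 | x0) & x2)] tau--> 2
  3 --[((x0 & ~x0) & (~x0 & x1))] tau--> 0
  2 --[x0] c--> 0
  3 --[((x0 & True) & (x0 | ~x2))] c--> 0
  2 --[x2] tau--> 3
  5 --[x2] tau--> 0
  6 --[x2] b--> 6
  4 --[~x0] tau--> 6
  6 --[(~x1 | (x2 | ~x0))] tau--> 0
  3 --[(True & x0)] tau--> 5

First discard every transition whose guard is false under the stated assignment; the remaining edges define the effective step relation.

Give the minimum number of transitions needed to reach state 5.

Breadth-first toward 5:
  Layer 0: {0}
  Layer 1: {1,2,4}
  Layer 2: {3,6}
  Layer 3: {5}
first hit 5 at d=3 via b·tau·tau

Answer: 3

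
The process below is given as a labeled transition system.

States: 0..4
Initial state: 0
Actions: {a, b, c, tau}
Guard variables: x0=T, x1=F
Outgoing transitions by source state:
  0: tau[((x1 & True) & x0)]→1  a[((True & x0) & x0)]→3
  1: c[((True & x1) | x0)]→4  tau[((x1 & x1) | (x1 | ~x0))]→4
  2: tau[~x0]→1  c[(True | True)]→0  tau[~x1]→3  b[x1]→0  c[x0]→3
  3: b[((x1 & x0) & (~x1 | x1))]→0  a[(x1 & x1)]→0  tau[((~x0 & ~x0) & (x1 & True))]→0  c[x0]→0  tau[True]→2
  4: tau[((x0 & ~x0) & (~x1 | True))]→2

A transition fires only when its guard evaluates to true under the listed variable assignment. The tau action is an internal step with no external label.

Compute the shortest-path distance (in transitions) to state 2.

Answer: 2

Working:
Breadth-first toward 2:
  Layer 0: {0}
  Layer 1: {3}
  Layer 2: {2}
2 enters at depth 2; path a·tau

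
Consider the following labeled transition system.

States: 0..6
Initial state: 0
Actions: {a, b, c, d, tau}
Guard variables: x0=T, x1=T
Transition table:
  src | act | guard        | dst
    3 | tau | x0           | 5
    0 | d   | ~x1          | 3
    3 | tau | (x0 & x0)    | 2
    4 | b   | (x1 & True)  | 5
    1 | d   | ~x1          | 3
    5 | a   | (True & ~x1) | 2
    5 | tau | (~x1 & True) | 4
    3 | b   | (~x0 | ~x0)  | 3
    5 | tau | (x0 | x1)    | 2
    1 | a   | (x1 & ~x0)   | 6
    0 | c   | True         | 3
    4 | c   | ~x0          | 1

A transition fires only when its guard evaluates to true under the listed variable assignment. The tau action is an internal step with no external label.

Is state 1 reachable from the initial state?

Answer: UNREACHABLE

Working:
5 transition(s) survive guard evaluation.
L0 = {0}
L1 = {3}  cumulative {0,3}
L2 = {2,5}  cumulative {0,2,3,5}
R = {0,2,3,5}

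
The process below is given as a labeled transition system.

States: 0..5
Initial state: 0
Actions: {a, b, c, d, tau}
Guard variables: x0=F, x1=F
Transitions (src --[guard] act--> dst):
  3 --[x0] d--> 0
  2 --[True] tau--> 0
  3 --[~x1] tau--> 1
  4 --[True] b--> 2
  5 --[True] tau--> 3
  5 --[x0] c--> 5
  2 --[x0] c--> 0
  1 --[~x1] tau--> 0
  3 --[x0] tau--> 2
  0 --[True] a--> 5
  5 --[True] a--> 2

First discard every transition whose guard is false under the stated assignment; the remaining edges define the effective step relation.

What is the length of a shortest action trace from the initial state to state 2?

Answer: 2

Working:
Breadth-first toward 2:
  depth 0: {0}
  depth 1: {5}
  depth 2: {2,3}
depth(2)=2, e.g. a·a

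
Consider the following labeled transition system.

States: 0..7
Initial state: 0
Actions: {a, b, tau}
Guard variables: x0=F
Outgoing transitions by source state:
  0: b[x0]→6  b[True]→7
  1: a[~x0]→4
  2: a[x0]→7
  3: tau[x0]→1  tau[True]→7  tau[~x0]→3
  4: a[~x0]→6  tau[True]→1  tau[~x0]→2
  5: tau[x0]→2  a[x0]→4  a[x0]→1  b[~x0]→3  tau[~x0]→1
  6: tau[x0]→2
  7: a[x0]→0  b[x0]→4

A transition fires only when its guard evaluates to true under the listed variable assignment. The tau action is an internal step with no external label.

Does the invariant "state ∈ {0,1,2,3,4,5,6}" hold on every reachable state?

Safe = {0,1,2,3,4,5,6}
Reachable = {0,7}
  0: safe
  7: VIOLATES
counterexample path to 7: b

Answer: INVARIANT VIOLATED at state 7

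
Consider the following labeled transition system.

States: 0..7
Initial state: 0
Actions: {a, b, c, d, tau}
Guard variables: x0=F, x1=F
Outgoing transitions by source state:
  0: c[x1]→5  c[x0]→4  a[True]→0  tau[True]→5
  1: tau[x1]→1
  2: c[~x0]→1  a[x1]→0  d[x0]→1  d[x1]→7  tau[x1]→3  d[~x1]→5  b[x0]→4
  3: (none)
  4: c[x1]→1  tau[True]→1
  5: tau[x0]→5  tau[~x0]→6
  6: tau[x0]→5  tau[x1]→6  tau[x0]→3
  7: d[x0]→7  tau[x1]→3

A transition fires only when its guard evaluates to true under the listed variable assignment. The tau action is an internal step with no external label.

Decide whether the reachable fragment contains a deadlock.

Answer: DEADLOCK at state 6

Trace:
Reachable = {0,5,6}
  0: a→0  tau→5  [deg 2]
  5: tau→6  [deg 1]
  6: ∅  [no exit]
trace reaching 6: tau·tau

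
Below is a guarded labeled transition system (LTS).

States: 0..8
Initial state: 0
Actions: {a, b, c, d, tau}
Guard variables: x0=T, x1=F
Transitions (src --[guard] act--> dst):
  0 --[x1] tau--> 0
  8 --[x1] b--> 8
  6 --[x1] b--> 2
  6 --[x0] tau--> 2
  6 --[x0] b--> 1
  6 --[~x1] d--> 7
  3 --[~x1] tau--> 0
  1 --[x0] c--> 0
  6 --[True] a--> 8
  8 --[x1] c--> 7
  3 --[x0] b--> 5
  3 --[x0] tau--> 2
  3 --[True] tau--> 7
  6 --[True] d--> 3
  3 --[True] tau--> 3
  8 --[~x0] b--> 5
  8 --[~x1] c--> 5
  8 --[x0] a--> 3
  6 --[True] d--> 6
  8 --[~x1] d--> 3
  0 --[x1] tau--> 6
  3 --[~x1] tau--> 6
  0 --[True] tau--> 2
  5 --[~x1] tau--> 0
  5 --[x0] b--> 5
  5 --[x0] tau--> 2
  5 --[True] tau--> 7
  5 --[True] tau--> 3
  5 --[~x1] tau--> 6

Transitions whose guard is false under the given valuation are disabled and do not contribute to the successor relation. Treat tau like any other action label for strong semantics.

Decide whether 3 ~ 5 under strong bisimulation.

Answer: BISIMILAR

Working:
Bisimulation quotient by refinement:
  P[0] = {{0,1,2,3,4,5,6,7,8}}
  P[1] = {{0},{1},{2,4,7},{3,5},{6},{8}}
stable after 2 split(s): 6 block(s)
[3]={3,5}  [5]={3,5}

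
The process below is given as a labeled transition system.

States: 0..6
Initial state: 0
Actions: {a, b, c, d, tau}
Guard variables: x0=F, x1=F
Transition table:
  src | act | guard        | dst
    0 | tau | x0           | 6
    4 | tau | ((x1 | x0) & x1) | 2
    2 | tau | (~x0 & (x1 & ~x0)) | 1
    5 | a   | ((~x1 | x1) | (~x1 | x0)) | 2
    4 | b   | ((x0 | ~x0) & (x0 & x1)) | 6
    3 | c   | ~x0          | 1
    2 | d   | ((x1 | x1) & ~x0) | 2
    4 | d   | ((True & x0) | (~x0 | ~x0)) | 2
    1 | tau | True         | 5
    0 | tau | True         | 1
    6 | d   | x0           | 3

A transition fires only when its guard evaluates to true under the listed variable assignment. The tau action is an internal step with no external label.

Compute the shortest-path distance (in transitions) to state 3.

Answer: UNREACHABLE

Trace:
Breadth-first toward 3:
  depth 0: {0}
  depth 1: {1}
  depth 2: {5}
  depth 3: {2}
3 never appears.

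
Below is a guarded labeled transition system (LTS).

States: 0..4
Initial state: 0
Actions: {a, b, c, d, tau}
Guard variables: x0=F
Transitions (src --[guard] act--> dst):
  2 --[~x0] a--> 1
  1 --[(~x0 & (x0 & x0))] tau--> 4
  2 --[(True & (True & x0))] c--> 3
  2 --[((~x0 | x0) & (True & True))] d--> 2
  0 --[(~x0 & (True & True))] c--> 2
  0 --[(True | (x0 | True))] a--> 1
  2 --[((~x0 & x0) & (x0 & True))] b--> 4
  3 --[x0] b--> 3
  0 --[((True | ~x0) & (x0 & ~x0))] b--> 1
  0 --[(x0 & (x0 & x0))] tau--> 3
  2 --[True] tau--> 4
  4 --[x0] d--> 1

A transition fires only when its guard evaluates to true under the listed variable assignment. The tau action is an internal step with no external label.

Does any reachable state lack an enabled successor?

Reachable = {0,1,2,4}
  0: a→1  c→2  [deg 2]
  1: ∅  [no exit]
  2: a→1  d→2  tau→4  [deg 3]
  4: ∅  [no exit]
witness 1: a

Answer: DEADLOCK at state 1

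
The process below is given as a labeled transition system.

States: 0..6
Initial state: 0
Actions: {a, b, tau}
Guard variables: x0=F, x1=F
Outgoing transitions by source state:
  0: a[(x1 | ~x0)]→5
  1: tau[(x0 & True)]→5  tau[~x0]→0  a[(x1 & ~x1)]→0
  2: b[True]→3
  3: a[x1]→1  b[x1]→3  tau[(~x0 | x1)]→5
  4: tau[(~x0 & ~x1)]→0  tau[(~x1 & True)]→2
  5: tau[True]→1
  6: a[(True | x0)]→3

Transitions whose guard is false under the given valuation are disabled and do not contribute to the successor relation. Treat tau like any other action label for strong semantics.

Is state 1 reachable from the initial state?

Answer: REACHABLE

Working:
After dropping false guards: 8 live edges.
L0 = {0}
L1 = {5}  now seen {0,5}
L2 = {1}  now seen {0,1,5}
Reach set: {0,1,5}
witness 1: a·tau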